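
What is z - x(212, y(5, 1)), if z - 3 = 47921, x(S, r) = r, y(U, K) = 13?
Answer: 47911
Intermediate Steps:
z = 47924 (z = 3 + 47921 = 47924)
z - x(212, y(5, 1)) = 47924 - 1*13 = 47924 - 13 = 47911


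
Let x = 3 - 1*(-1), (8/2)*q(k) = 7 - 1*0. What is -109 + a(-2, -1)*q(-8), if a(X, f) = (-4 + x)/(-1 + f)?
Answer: -109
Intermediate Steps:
q(k) = 7/4 (q(k) = (7 - 1*0)/4 = (7 + 0)/4 = (¼)*7 = 7/4)
x = 4 (x = 3 + 1 = 4)
a(X, f) = 0 (a(X, f) = (-4 + 4)/(-1 + f) = 0/(-1 + f) = 0)
-109 + a(-2, -1)*q(-8) = -109 + 0*(7/4) = -109 + 0 = -109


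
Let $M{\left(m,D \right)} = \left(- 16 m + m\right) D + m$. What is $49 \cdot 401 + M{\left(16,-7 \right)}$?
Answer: $21345$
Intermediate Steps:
$M{\left(m,D \right)} = m - 15 D m$ ($M{\left(m,D \right)} = - 15 m D + m = - 15 D m + m = m - 15 D m$)
$49 \cdot 401 + M{\left(16,-7 \right)} = 49 \cdot 401 + 16 \left(1 - -105\right) = 19649 + 16 \left(1 + 105\right) = 19649 + 16 \cdot 106 = 19649 + 1696 = 21345$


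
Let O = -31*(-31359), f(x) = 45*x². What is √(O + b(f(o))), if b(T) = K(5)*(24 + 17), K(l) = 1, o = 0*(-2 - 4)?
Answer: √972170 ≈ 985.99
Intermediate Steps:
o = 0 (o = 0*(-6) = 0)
b(T) = 41 (b(T) = 1*(24 + 17) = 1*41 = 41)
O = 972129
√(O + b(f(o))) = √(972129 + 41) = √972170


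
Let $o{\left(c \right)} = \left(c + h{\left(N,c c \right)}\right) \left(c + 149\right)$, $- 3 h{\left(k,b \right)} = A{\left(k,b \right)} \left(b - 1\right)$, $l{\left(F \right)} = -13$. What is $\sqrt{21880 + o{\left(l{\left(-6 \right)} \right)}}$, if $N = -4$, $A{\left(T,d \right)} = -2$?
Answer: $188$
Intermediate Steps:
$h{\left(k,b \right)} = - \frac{2}{3} + \frac{2 b}{3}$ ($h{\left(k,b \right)} = - \frac{\left(-2\right) \left(b - 1\right)}{3} = - \frac{\left(-2\right) \left(-1 + b\right)}{3} = - \frac{2 - 2 b}{3} = - \frac{2}{3} + \frac{2 b}{3}$)
$o{\left(c \right)} = \left(149 + c\right) \left(- \frac{2}{3} + c + \frac{2 c^{2}}{3}\right)$ ($o{\left(c \right)} = \left(c + \left(- \frac{2}{3} + \frac{2 c c}{3}\right)\right) \left(c + 149\right) = \left(c + \left(- \frac{2}{3} + \frac{2 c^{2}}{3}\right)\right) \left(149 + c\right) = \left(- \frac{2}{3} + c + \frac{2 c^{2}}{3}\right) \left(149 + c\right) = \left(149 + c\right) \left(- \frac{2}{3} + c + \frac{2 c^{2}}{3}\right)$)
$\sqrt{21880 + o{\left(l{\left(-6 \right)} \right)}} = \sqrt{21880 + \left(- \frac{298}{3} + \frac{2 \left(-13\right)^{3}}{3} + \frac{301 \left(-13\right)^{2}}{3} + \frac{445}{3} \left(-13\right)\right)} = \sqrt{21880 + \left(- \frac{298}{3} + \frac{2}{3} \left(-2197\right) + \frac{301}{3} \cdot 169 - \frac{5785}{3}\right)} = \sqrt{21880 - -13464} = \sqrt{21880 + 13464} = \sqrt{35344} = 188$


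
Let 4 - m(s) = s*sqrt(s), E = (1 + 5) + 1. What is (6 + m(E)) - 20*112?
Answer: -2230 - 7*sqrt(7) ≈ -2248.5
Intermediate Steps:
E = 7 (E = 6 + 1 = 7)
m(s) = 4 - s**(3/2) (m(s) = 4 - s*sqrt(s) = 4 - s**(3/2))
(6 + m(E)) - 20*112 = (6 + (4 - 7**(3/2))) - 20*112 = (6 + (4 - 7*sqrt(7))) - 2240 = (10 - 7*sqrt(7)) - 2240 = -2230 - 7*sqrt(7)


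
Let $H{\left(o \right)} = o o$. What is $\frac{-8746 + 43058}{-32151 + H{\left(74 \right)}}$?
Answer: $- \frac{34312}{26675} \approx -1.2863$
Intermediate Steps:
$H{\left(o \right)} = o^{2}$
$\frac{-8746 + 43058}{-32151 + H{\left(74 \right)}} = \frac{-8746 + 43058}{-32151 + 74^{2}} = \frac{34312}{-32151 + 5476} = \frac{34312}{-26675} = 34312 \left(- \frac{1}{26675}\right) = - \frac{34312}{26675}$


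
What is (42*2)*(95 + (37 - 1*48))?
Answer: 7056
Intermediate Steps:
(42*2)*(95 + (37 - 1*48)) = 84*(95 + (37 - 48)) = 84*(95 - 11) = 84*84 = 7056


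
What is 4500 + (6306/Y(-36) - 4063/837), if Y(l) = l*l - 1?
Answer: 4877634037/1083915 ≈ 4500.0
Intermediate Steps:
Y(l) = -1 + l² (Y(l) = l² - 1 = -1 + l²)
4500 + (6306/Y(-36) - 4063/837) = 4500 + (6306/(-1 + (-36)²) - 4063/837) = 4500 + (6306/(-1 + 1296) - 4063*1/837) = 4500 + (6306/1295 - 4063/837) = 4500 + 16537/1083915 = 4877634037/1083915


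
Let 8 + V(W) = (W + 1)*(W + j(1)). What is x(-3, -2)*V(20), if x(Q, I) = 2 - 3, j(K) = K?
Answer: -433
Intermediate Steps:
x(Q, I) = -1
V(W) = -8 + (1 + W)² (V(W) = -8 + (W + 1)*(W + 1) = -8 + (1 + W)*(1 + W) = -8 + (1 + W)²)
x(-3, -2)*V(20) = -(-7 + 20² + 2*20) = -(-7 + 400 + 40) = -1*433 = -433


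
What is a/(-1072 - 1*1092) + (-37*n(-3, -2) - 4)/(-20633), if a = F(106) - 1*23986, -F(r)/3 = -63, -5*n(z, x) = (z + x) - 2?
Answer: 2455621261/223249060 ≈ 10.999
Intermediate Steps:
n(z, x) = ⅖ - x/5 - z/5 (n(z, x) = -((z + x) - 2)/5 = -((x + z) - 2)/5 = -(-2 + x + z)/5 = ⅖ - x/5 - z/5)
F(r) = 189 (F(r) = -3*(-63) = 189)
a = -23797 (a = 189 - 1*23986 = 189 - 23986 = -23797)
a/(-1072 - 1*1092) + (-37*n(-3, -2) - 4)/(-20633) = -23797/(-1072 - 1*1092) + (-37*(⅖ - ⅕*(-2) - ⅕*(-3)) - 4)/(-20633) = -23797/(-1072 - 1092) + (-37*(⅖ + ⅖ + ⅗) - 4)*(-1/20633) = -23797/(-2164) + (-37*7/5 - 4)*(-1/20633) = -23797*(-1/2164) + (-259/5 - 4)*(-1/20633) = 23797/2164 - 279/5*(-1/20633) = 23797/2164 + 279/103165 = 2455621261/223249060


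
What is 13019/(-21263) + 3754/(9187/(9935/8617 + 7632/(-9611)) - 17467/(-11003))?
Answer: -5921020073153070870/12715485086906050493 ≈ -0.46565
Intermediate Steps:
13019/(-21263) + 3754/(9187/(9935/8617 + 7632/(-9611)) - 17467/(-11003)) = 13019*(-1/21263) + 3754/(9187/(9935*(1/8617) + 7632*(-1/9611)) - 17467*(-1/11003)) = -13019/21263 + 3754/(9187/(9935/8617 - 7632/9611) + 17467/11003) = -13019/21263 + 3754/(9187/(4245763/11831141) + 17467/11003) = -13019/21263 + 3754/(9187*(11831141/4245763) + 17467/11003) = -13019/21263 + 3754/(108692692367/4245763 + 17467/11003) = -13019/21263 + 3754/(1196019854856422/46716130289) = -13019/21263 + 3754*(46716130289/1196019854856422) = -13019/21263 + 87686176552453/598009927428211 = -5921020073153070870/12715485086906050493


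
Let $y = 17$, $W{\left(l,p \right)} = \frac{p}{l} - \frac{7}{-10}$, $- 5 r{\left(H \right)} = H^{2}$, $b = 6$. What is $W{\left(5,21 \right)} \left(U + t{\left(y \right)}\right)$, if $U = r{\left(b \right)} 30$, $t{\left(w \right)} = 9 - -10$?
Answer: $- \frac{9653}{10} \approx -965.3$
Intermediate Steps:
$r{\left(H \right)} = - \frac{H^{2}}{5}$
$W{\left(l,p \right)} = \frac{7}{10} + \frac{p}{l}$ ($W{\left(l,p \right)} = \frac{p}{l} - - \frac{7}{10} = \frac{p}{l} + \frac{7}{10} = \frac{7}{10} + \frac{p}{l}$)
$t{\left(w \right)} = 19$ ($t{\left(w \right)} = 9 + 10 = 19$)
$U = -216$ ($U = - \frac{6^{2}}{5} \cdot 30 = \left(- \frac{1}{5}\right) 36 \cdot 30 = \left(- \frac{36}{5}\right) 30 = -216$)
$W{\left(5,21 \right)} \left(U + t{\left(y \right)}\right) = \left(\frac{7}{10} + \frac{21}{5}\right) \left(-216 + 19\right) = \left(\frac{7}{10} + 21 \cdot \frac{1}{5}\right) \left(-197\right) = \left(\frac{7}{10} + \frac{21}{5}\right) \left(-197\right) = \frac{49}{10} \left(-197\right) = - \frac{9653}{10}$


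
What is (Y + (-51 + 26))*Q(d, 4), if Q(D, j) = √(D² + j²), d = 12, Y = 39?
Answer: 56*√10 ≈ 177.09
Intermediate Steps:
(Y + (-51 + 26))*Q(d, 4) = (39 + (-51 + 26))*√(12² + 4²) = (39 - 25)*√(144 + 16) = 14*√160 = 14*(4*√10) = 56*√10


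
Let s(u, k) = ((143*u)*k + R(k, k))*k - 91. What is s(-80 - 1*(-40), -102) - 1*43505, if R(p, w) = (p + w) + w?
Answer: -59523264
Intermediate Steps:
R(p, w) = p + 2*w
s(u, k) = -91 + k*(3*k + 143*k*u) (s(u, k) = ((143*u)*k + (k + 2*k))*k - 91 = (143*k*u + 3*k)*k - 91 = (3*k + 143*k*u)*k - 91 = k*(3*k + 143*k*u) - 91 = -91 + k*(3*k + 143*k*u))
s(-80 - 1*(-40), -102) - 1*43505 = (-91 + 3*(-102)² + 143*(-80 - 1*(-40))*(-102)²) - 1*43505 = (-91 + 3*10404 + 143*(-80 + 40)*10404) - 43505 = (-91 + 31212 + 143*(-40)*10404) - 43505 = (-91 + 31212 - 59510880) - 43505 = -59479759 - 43505 = -59523264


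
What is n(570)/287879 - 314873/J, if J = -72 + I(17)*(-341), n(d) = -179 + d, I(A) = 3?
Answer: 90645752512/315227505 ≈ 287.56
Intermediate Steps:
J = -1095 (J = -72 + 3*(-341) = -72 - 1023 = -1095)
n(570)/287879 - 314873/J = (-179 + 570)/287879 - 314873/(-1095) = 391*(1/287879) - 314873*(-1/1095) = 391/287879 + 314873/1095 = 90645752512/315227505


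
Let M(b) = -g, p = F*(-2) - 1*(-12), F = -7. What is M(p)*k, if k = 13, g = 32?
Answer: -416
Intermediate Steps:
p = 26 (p = -7*(-2) - 1*(-12) = 14 + 12 = 26)
M(b) = -32 (M(b) = -1*32 = -32)
M(p)*k = -32*13 = -416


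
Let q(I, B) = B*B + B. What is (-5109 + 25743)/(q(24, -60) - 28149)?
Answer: -6878/8203 ≈ -0.83847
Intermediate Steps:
q(I, B) = B + B² (q(I, B) = B² + B = B + B²)
(-5109 + 25743)/(q(24, -60) - 28149) = (-5109 + 25743)/(-60*(1 - 60) - 28149) = 20634/(-60*(-59) - 28149) = 20634/(3540 - 28149) = 20634/(-24609) = 20634*(-1/24609) = -6878/8203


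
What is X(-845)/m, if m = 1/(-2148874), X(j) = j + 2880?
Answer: -4372958590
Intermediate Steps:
X(j) = 2880 + j
m = -1/2148874 ≈ -4.6536e-7
X(-845)/m = (2880 - 845)/(-1/2148874) = 2035*(-2148874) = -4372958590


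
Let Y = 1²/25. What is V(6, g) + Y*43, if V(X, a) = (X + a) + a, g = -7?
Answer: -157/25 ≈ -6.2800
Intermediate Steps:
V(X, a) = X + 2*a
Y = 1/25 (Y = 1*(1/25) = 1/25 ≈ 0.040000)
V(6, g) + Y*43 = (6 + 2*(-7)) + (1/25)*43 = (6 - 14) + 43/25 = -8 + 43/25 = -157/25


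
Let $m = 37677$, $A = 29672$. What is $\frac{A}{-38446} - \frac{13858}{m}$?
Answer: $- \frac{825368306}{724264971} \approx -1.1396$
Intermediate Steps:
$\frac{A}{-38446} - \frac{13858}{m} = \frac{29672}{-38446} - \frac{13858}{37677} = 29672 \left(- \frac{1}{38446}\right) - \frac{13858}{37677} = - \frac{14836}{19223} - \frac{13858}{37677} = - \frac{825368306}{724264971}$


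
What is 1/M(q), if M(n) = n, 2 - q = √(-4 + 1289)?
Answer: -2/1281 - √1285/1281 ≈ -0.029545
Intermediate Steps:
q = 2 - √1285 (q = 2 - √(-4 + 1289) = 2 - √1285 ≈ -33.847)
1/M(q) = 1/(2 - √1285)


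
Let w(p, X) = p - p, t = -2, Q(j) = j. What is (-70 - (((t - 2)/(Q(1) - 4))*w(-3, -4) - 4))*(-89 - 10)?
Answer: 6534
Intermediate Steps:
w(p, X) = 0
(-70 - (((t - 2)/(Q(1) - 4))*w(-3, -4) - 4))*(-89 - 10) = (-70 - (((-2 - 2)/(1 - 4))*0 - 4))*(-89 - 10) = (-70 - (-4/(-3)*0 - 4))*(-99) = (-70 - (-4*(-⅓)*0 - 4))*(-99) = (-70 - ((4/3)*0 - 4))*(-99) = (-70 - (0 - 4))*(-99) = (-70 - 1*(-4))*(-99) = (-70 + 4)*(-99) = -66*(-99) = 6534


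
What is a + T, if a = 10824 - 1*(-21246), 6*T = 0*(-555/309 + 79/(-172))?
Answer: 32070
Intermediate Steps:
T = 0 (T = (0*(-555/309 + 79/(-172)))/6 = (0*(-555*1/309 + 79*(-1/172)))/6 = (0*(-185/103 - 79/172))/6 = (0*(-39957/17716))/6 = (1/6)*0 = 0)
a = 32070 (a = 10824 + 21246 = 32070)
a + T = 32070 + 0 = 32070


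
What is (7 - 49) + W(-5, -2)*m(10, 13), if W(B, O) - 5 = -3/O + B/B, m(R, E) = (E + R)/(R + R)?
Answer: -267/8 ≈ -33.375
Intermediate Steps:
m(R, E) = (E + R)/(2*R) (m(R, E) = (E + R)/((2*R)) = (E + R)*(1/(2*R)) = (E + R)/(2*R))
W(B, O) = 6 - 3/O (W(B, O) = 5 + (-3/O + B/B) = 5 + (-3/O + 1) = 5 + (1 - 3/O) = 6 - 3/O)
(7 - 49) + W(-5, -2)*m(10, 13) = (7 - 49) + (6 - 3/(-2))*((1/2)*(13 + 10)/10) = -42 + (6 - 3*(-1/2))*((1/2)*(1/10)*23) = -42 + (6 + 3/2)*(23/20) = -42 + (15/2)*(23/20) = -42 + 69/8 = -267/8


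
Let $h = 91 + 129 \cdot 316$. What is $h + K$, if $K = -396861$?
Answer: $-356006$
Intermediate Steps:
$h = 40855$ ($h = 91 + 40764 = 40855$)
$h + K = 40855 - 396861 = -356006$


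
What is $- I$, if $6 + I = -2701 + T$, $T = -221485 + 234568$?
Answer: $-10376$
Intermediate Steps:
$T = 13083$
$I = 10376$ ($I = -6 + \left(-2701 + 13083\right) = -6 + 10382 = 10376$)
$- I = \left(-1\right) 10376 = -10376$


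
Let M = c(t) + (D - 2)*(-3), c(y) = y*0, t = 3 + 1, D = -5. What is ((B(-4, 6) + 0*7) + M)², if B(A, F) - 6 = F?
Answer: 1089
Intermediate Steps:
B(A, F) = 6 + F
t = 4
c(y) = 0
M = 21 (M = 0 + (-5 - 2)*(-3) = 0 - 7*(-3) = 0 + 21 = 21)
((B(-4, 6) + 0*7) + M)² = (((6 + 6) + 0*7) + 21)² = ((12 + 0) + 21)² = (12 + 21)² = 33² = 1089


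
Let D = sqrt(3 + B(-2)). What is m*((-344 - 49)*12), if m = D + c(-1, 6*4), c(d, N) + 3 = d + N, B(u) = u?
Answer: -99036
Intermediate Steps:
D = 1 (D = sqrt(3 - 2) = sqrt(1) = 1)
c(d, N) = -3 + N + d (c(d, N) = -3 + (d + N) = -3 + (N + d) = -3 + N + d)
m = 21 (m = 1 + (-3 + 6*4 - 1) = 1 + (-3 + 24 - 1) = 1 + 20 = 21)
m*((-344 - 49)*12) = 21*((-344 - 49)*12) = 21*(-393*12) = 21*(-4716) = -99036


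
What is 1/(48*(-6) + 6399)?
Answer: 1/6111 ≈ 0.00016364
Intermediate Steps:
1/(48*(-6) + 6399) = 1/(-288 + 6399) = 1/6111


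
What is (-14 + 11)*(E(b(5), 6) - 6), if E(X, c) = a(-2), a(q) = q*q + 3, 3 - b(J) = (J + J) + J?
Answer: -3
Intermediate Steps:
b(J) = 3 - 3*J (b(J) = 3 - ((J + J) + J) = 3 - (2*J + J) = 3 - 3*J)
a(q) = 3 + q**2 (a(q) = q**2 + 3 = 3 + q**2)
E(X, c) = 7 (E(X, c) = 3 + (-2)**2 = 3 + 4 = 7)
(-14 + 11)*(E(b(5), 6) - 6) = (-14 + 11)*(7 - 6) = -3*1 = -3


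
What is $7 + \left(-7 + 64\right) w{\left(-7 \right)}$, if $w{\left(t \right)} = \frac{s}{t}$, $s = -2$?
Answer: $\frac{163}{7} \approx 23.286$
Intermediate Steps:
$w{\left(t \right)} = - \frac{2}{t}$
$7 + \left(-7 + 64\right) w{\left(-7 \right)} = 7 + \left(-7 + 64\right) \left(- \frac{2}{-7}\right) = 7 + 57 \left(\left(-2\right) \left(- \frac{1}{7}\right)\right) = 7 + 57 \cdot \frac{2}{7} = 7 + \frac{114}{7} = \frac{163}{7}$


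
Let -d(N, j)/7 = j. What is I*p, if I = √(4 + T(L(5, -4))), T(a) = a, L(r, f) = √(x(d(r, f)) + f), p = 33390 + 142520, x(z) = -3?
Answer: 175910*√(4 + I*√7) ≈ 3.689e+5 + 1.1097e+5*I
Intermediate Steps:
d(N, j) = -7*j
p = 175910
L(r, f) = √(-3 + f)
I = √(4 + I*√7) (I = √(4 + √(-3 - 4)) = √(4 + √(-7)) = √(4 + I*√7) ≈ 2.0971 + 0.63081*I)
I*p = √(4 + I*√7)*175910 = 175910*√(4 + I*√7)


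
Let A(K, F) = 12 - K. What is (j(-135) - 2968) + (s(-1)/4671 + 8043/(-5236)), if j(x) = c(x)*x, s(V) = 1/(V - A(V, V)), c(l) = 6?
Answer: -92437460195/24457356 ≈ -3779.5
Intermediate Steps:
s(V) = 1/(-12 + 2*V) (s(V) = 1/(V - (12 - V)) = 1/(V + (-12 + V)) = 1/(-12 + 2*V))
j(x) = 6*x
(j(-135) - 2968) + (s(-1)/4671 + 8043/(-5236)) = (6*(-135) - 2968) + ((1/(2*(-6 - 1)))/4671 + 8043/(-5236)) = (-810 - 2968) + (((½)/(-7))*(1/4671) + 8043*(-1/5236)) = -3778 + (((½)*(-⅐))*(1/4671) - 1149/748) = -3778 + (-1/14*1/4671 - 1149/748) = -3778 + (-1/65394 - 1149/748) = -3778 - 37569227/24457356 = -92437460195/24457356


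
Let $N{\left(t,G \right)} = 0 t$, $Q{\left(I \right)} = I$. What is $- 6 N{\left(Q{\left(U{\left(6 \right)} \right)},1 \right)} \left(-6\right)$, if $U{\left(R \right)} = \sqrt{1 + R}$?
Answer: $0$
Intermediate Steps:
$N{\left(t,G \right)} = 0$
$- 6 N{\left(Q{\left(U{\left(6 \right)} \right)},1 \right)} \left(-6\right) = \left(-6\right) 0 \left(-6\right) = 0 \left(-6\right) = 0$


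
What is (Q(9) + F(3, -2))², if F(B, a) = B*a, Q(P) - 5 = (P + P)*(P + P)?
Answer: 104329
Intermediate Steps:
Q(P) = 5 + 4*P² (Q(P) = 5 + (P + P)*(P + P) = 5 + (2*P)*(2*P) = 5 + 4*P²)
(Q(9) + F(3, -2))² = ((5 + 4*9²) + 3*(-2))² = ((5 + 4*81) - 6)² = ((5 + 324) - 6)² = (329 - 6)² = 323² = 104329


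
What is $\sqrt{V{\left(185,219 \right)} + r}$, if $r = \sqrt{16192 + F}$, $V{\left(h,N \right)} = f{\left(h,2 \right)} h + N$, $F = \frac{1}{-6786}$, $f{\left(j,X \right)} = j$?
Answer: $\frac{\sqrt{176237685936 + 2262 \sqrt{82848698894}}}{2262} \approx 185.93$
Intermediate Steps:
$F = - \frac{1}{6786} \approx -0.00014736$
$V{\left(h,N \right)} = N + h^{2}$ ($V{\left(h,N \right)} = h h + N = h^{2} + N = N + h^{2}$)
$r = \frac{\sqrt{82848698894}}{2262}$ ($r = \sqrt{16192 - \frac{1}{6786}} = \sqrt{\frac{109878911}{6786}} = \frac{\sqrt{82848698894}}{2262} \approx 127.25$)
$\sqrt{V{\left(185,219 \right)} + r} = \sqrt{\left(219 + 185^{2}\right) + \frac{\sqrt{82848698894}}{2262}} = \sqrt{\left(219 + 34225\right) + \frac{\sqrt{82848698894}}{2262}} = \sqrt{34444 + \frac{\sqrt{82848698894}}{2262}}$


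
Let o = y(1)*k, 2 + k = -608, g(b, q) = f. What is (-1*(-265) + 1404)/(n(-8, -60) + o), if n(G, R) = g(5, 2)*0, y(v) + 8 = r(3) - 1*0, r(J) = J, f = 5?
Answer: 1669/3050 ≈ 0.54721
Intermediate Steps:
g(b, q) = 5
y(v) = -5 (y(v) = -8 + (3 - 1*0) = -8 + (3 + 0) = -8 + 3 = -5)
k = -610 (k = -2 - 608 = -610)
o = 3050 (o = -5*(-610) = 3050)
n(G, R) = 0 (n(G, R) = 5*0 = 0)
(-1*(-265) + 1404)/(n(-8, -60) + o) = (-1*(-265) + 1404)/(0 + 3050) = (265 + 1404)/3050 = 1669*(1/3050) = 1669/3050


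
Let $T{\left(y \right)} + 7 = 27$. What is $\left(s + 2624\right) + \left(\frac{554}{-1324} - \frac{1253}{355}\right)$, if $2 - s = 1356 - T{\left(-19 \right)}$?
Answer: $\frac{302235079}{235010} \approx 1286.1$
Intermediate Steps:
$T{\left(y \right)} = 20$ ($T{\left(y \right)} = -7 + 27 = 20$)
$s = -1334$ ($s = 2 - \left(1356 - 20\right) = 2 - 1336 = -1334$)
$\left(s + 2624\right) + \left(\frac{554}{-1324} - \frac{1253}{355}\right) = \left(-1334 + 2624\right) + \left(\frac{554}{-1324} - \frac{1253}{355}\right) = 1290 + \left(554 \left(- \frac{1}{1324}\right) - \frac{1253}{355}\right) = 1290 - \frac{927821}{235010} = \frac{302235079}{235010}$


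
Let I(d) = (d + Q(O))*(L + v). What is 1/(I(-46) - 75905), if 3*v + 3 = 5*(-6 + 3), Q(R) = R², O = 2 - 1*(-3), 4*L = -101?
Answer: -4/300995 ≈ -1.3289e-5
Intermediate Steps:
L = -101/4 (L = (¼)*(-101) = -101/4 ≈ -25.250)
O = 5 (O = 2 + 3 = 5)
v = -6 (v = -1 + (5*(-6 + 3))/3 = -1 + (5*(-3))/3 = -1 + (⅓)*(-15) = -1 - 5 = -6)
I(d) = -3125/4 - 125*d/4 (I(d) = (d + 5²)*(-101/4 - 6) = (d + 25)*(-125/4) = (25 + d)*(-125/4) = -3125/4 - 125*d/4)
1/(I(-46) - 75905) = 1/((-3125/4 - 125/4*(-46)) - 75905) = 1/((-3125/4 + 2875/2) - 75905) = 1/(2625/4 - 75905) = 1/(-300995/4) = -4/300995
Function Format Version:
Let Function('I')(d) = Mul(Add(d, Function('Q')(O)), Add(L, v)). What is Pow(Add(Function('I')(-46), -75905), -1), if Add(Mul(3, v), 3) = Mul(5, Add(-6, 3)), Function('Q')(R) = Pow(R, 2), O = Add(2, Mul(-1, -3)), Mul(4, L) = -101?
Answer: Rational(-4, 300995) ≈ -1.3289e-5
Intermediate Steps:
L = Rational(-101, 4) (L = Mul(Rational(1, 4), -101) = Rational(-101, 4) ≈ -25.250)
O = 5 (O = Add(2, 3) = 5)
v = -6 (v = Add(-1, Mul(Rational(1, 3), Mul(5, Add(-6, 3)))) = Add(-1, Mul(Rational(1, 3), Mul(5, -3))) = Add(-1, Mul(Rational(1, 3), -15)) = Add(-1, -5) = -6)
Function('I')(d) = Add(Rational(-3125, 4), Mul(Rational(-125, 4), d)) (Function('I')(d) = Mul(Add(d, Pow(5, 2)), Add(Rational(-101, 4), -6)) = Mul(Add(d, 25), Rational(-125, 4)) = Mul(Add(25, d), Rational(-125, 4)) = Add(Rational(-3125, 4), Mul(Rational(-125, 4), d)))
Pow(Add(Function('I')(-46), -75905), -1) = Pow(Add(Add(Rational(-3125, 4), Mul(Rational(-125, 4), -46)), -75905), -1) = Pow(Add(Add(Rational(-3125, 4), Rational(2875, 2)), -75905), -1) = Pow(Add(Rational(2625, 4), -75905), -1) = Pow(Rational(-300995, 4), -1) = Rational(-4, 300995)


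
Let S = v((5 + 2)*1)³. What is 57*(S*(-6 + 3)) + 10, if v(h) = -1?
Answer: 181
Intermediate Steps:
S = -1 (S = (-1)³ = -1)
57*(S*(-6 + 3)) + 10 = 57*(-(-6 + 3)) + 10 = 57*(-1*(-3)) + 10 = 57*3 + 10 = 171 + 10 = 181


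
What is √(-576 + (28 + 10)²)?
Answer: 2*√217 ≈ 29.462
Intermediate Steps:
√(-576 + (28 + 10)²) = √(-576 + 38²) = √(-576 + 1444) = √868 = 2*√217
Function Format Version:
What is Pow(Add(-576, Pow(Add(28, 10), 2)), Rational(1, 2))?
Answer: Mul(2, Pow(217, Rational(1, 2))) ≈ 29.462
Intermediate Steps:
Pow(Add(-576, Pow(Add(28, 10), 2)), Rational(1, 2)) = Pow(Add(-576, Pow(38, 2)), Rational(1, 2)) = Pow(Add(-576, 1444), Rational(1, 2)) = Pow(868, Rational(1, 2)) = Mul(2, Pow(217, Rational(1, 2)))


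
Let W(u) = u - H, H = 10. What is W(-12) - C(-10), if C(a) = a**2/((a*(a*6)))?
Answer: -133/6 ≈ -22.167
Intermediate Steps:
W(u) = -10 + u (W(u) = u - 1*10 = u - 10 = -10 + u)
C(a) = 1/6 (C(a) = a**2/((a*(6*a))) = a**2/((6*a**2)) = (1/(6*a**2))*a**2 = 1/6)
W(-12) - C(-10) = (-10 - 12) - 1*1/6 = -22 - 1/6 = -133/6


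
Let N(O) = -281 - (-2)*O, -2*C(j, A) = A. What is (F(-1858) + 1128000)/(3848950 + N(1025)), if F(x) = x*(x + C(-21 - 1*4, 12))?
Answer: 4591312/3850719 ≈ 1.1923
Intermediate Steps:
C(j, A) = -A/2
F(x) = x*(-6 + x) (F(x) = x*(x - 1/2*12) = x*(x - 6) = x*(-6 + x))
N(O) = -281 + 2*O
(F(-1858) + 1128000)/(3848950 + N(1025)) = (-1858*(-6 - 1858) + 1128000)/(3848950 + (-281 + 2*1025)) = (-1858*(-1864) + 1128000)/(3848950 + (-281 + 2050)) = (3463312 + 1128000)/(3848950 + 1769) = 4591312/3850719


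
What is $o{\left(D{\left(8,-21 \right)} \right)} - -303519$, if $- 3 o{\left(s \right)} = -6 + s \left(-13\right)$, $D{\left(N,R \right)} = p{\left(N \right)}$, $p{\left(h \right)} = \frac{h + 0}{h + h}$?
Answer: $\frac{1821139}{6} \approx 3.0352 \cdot 10^{5}$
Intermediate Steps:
$p{\left(h \right)} = \frac{1}{2}$ ($p{\left(h \right)} = \frac{h}{2 h} = h \frac{1}{2 h} = \frac{1}{2}$)
$D{\left(N,R \right)} = \frac{1}{2}$
$o{\left(s \right)} = 2 + \frac{13 s}{3}$ ($o{\left(s \right)} = - \frac{-6 + s \left(-13\right)}{3} = - \frac{-6 - 13 s}{3} = 2 + \frac{13 s}{3}$)
$o{\left(D{\left(8,-21 \right)} \right)} - -303519 = \left(2 + \frac{13}{3} \cdot \frac{1}{2}\right) - -303519 = \left(2 + \frac{13}{6}\right) + 303519 = \frac{25}{6} + 303519 = \frac{1821139}{6}$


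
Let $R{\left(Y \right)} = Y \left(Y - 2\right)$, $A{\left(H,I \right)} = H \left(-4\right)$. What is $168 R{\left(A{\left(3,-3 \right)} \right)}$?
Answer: $28224$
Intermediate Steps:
$A{\left(H,I \right)} = - 4 H$
$R{\left(Y \right)} = Y \left(-2 + Y\right)$
$168 R{\left(A{\left(3,-3 \right)} \right)} = 168 \left(-4\right) 3 \left(-2 - 12\right) = 168 \left(- 12 \left(-2 - 12\right)\right) = 168 \left(\left(-12\right) \left(-14\right)\right) = 168 \cdot 168 = 28224$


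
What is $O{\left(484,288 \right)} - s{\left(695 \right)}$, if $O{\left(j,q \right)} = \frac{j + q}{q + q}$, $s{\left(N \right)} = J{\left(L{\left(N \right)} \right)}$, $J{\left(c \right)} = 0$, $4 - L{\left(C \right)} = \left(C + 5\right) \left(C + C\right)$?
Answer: $\frac{193}{144} \approx 1.3403$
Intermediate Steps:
$L{\left(C \right)} = 4 - 2 C \left(5 + C\right)$ ($L{\left(C \right)} = 4 - \left(C + 5\right) \left(C + C\right) = 4 - \left(5 + C\right) 2 C = 4 - 2 C \left(5 + C\right)$)
$s{\left(N \right)} = 0$
$O{\left(j,q \right)} = \frac{j + q}{2 q}$
$O{\left(484,288 \right)} - s{\left(695 \right)} = \frac{484 + 288}{2 \cdot 288} - 0 = \frac{1}{2} \cdot \frac{1}{288} \cdot 772 + 0 = \frac{193}{144} + 0 = \frac{193}{144}$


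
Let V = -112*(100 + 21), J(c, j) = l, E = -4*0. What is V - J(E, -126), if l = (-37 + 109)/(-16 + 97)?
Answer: -121976/9 ≈ -13553.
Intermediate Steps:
E = 0
l = 8/9 (l = 72/81 = 72*(1/81) = 8/9 ≈ 0.88889)
J(c, j) = 8/9
V = -13552 (V = -112*121 = -13552)
V - J(E, -126) = -13552 - 1*8/9 = -13552 - 8/9 = -121976/9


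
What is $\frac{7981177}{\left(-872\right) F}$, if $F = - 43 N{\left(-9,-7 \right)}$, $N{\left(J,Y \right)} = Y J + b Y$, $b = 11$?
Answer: $- \frac{7981177}{524944} \approx -15.204$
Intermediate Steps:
$N{\left(J,Y \right)} = 11 Y + J Y$ ($N{\left(J,Y \right)} = Y J + 11 Y = J Y + 11 Y = 11 Y + J Y$)
$F = 602$ ($F = - 43 \left(- 7 \left(11 - 9\right)\right) = - 43 \left(\left(-7\right) 2\right) = \left(-43\right) \left(-14\right) = 602$)
$\frac{7981177}{\left(-872\right) F} = \frac{7981177}{\left(-872\right) 602} = \frac{7981177}{-524944} = 7981177 \left(- \frac{1}{524944}\right) = - \frac{7981177}{524944}$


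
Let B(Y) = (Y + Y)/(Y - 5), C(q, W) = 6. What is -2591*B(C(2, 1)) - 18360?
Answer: -49452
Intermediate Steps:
B(Y) = 2*Y/(-5 + Y) (B(Y) = (2*Y)/(-5 + Y) = 2*Y/(-5 + Y))
-2591*B(C(2, 1)) - 18360 = -5182*6/(-5 + 6) - 18360 = -5182*6/1 - 18360 = -5182*6 - 18360 = -2591*12 - 18360 = -31092 - 18360 = -49452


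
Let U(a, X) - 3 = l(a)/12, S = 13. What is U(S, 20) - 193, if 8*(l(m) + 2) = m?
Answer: -6081/32 ≈ -190.03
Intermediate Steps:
l(m) = -2 + m/8
U(a, X) = 17/6 + a/96 (U(a, X) = 3 + (-2 + a/8)/12 = 3 + (-2 + a/8)*(1/12) = 3 + (-1/6 + a/96) = 17/6 + a/96)
U(S, 20) - 193 = (17/6 + (1/96)*13) - 193 = (17/6 + 13/96) - 193 = 95/32 - 193 = -6081/32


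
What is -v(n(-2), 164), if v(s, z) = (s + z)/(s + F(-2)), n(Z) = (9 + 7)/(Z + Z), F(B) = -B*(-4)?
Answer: 40/3 ≈ 13.333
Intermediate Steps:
F(B) = 4*B
n(Z) = 8/Z (n(Z) = 16/((2*Z)) = 16*(1/(2*Z)) = 8/Z)
v(s, z) = (s + z)/(-8 + s) (v(s, z) = (s + z)/(s + 4*(-2)) = (s + z)/(s - 8) = (s + z)/(-8 + s))
-v(n(-2), 164) = -(8/(-2) + 164)/(-8 + 8/(-2)) = -(8*(-½) + 164)/(-8 + 8*(-½)) = -(-4 + 164)/(-8 - 4) = -160/(-12) = -(-1)*160/12 = -1*(-40/3) = 40/3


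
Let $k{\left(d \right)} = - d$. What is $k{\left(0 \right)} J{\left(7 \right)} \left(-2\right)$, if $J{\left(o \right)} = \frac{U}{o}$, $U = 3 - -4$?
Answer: $0$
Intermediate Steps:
$U = 7$ ($U = 3 + 4 = 7$)
$J{\left(o \right)} = \frac{7}{o}$
$k{\left(0 \right)} J{\left(7 \right)} \left(-2\right) = \left(-1\right) 0 \cdot \frac{7}{7} \left(-2\right) = 0 \cdot 7 \cdot \frac{1}{7} \left(-2\right) = 0 \cdot 1 \left(-2\right) = 0 \left(-2\right) = 0$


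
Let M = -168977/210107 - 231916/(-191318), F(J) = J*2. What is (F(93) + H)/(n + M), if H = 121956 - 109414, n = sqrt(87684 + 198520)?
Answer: -2097536278808723159058632/115613397326437747444964907 + 10283072052660750247230064*sqrt(71551)/115613397326437747444964907 ≈ 23.773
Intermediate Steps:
n = 2*sqrt(71551) (n = sqrt(286204) = 2*sqrt(71551) ≈ 534.98)
F(J) = 2*J
H = 12542
M = 8199416663/20098625513 (M = -168977*1/210107 - 231916*(-1/191318) = -168977/210107 + 115958/95659 = 8199416663/20098625513 ≈ 0.40796)
(F(93) + H)/(n + M) = (2*93 + 12542)/(2*sqrt(71551) + 8199416663/20098625513) = (186 + 12542)/(8199416663/20098625513 + 2*sqrt(71551)) = 12728/(8199416663/20098625513 + 2*sqrt(71551))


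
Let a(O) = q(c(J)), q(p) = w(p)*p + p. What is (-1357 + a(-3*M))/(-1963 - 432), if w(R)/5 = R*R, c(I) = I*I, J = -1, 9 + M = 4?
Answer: 1351/2395 ≈ 0.56409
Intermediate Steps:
M = -5 (M = -9 + 4 = -5)
c(I) = I²
w(R) = 5*R² (w(R) = 5*(R*R) = 5*R²)
q(p) = p + 5*p³ (q(p) = (5*p²)*p + p = 5*p³ + p = p + 5*p³)
a(O) = 6 (a(O) = (-1)² + 5*((-1)²)³ = 1 + 5*1³ = 1 + 5*1 = 1 + 5 = 6)
(-1357 + a(-3*M))/(-1963 - 432) = (-1357 + 6)/(-1963 - 432) = -1351/(-2395) = -1351*(-1/2395) = 1351/2395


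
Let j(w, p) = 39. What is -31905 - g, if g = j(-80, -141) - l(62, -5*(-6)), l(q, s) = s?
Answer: -31914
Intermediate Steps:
g = 9 (g = 39 - (-5)*(-6) = 39 - 1*30 = 39 - 30 = 9)
-31905 - g = -31905 - 1*9 = -31905 - 9 = -31914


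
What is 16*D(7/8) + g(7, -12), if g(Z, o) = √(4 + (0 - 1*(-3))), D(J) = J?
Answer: 14 + √7 ≈ 16.646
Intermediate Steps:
g(Z, o) = √7 (g(Z, o) = √(4 + (0 + 3)) = √(4 + 3) = √7)
16*D(7/8) + g(7, -12) = 16*(7/8) + √7 = 14 + √7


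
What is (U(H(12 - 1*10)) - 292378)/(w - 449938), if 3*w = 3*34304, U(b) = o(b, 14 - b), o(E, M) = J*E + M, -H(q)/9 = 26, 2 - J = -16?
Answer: 148171/207817 ≈ 0.71299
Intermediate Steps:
J = 18 (J = 2 - 1*(-16) = 2 + 16 = 18)
H(q) = -234 (H(q) = -9*26 = -234)
o(E, M) = M + 18*E (o(E, M) = 18*E + M = M + 18*E)
U(b) = 14 + 17*b (U(b) = (14 - b) + 18*b = 14 + 17*b)
w = 34304 (w = (3*34304)/3 = (⅓)*102912 = 34304)
(U(H(12 - 1*10)) - 292378)/(w - 449938) = ((14 + 17*(-234)) - 292378)/(34304 - 449938) = ((14 - 3978) - 292378)/(-415634) = (-3964 - 292378)*(-1/415634) = -296342*(-1/415634) = 148171/207817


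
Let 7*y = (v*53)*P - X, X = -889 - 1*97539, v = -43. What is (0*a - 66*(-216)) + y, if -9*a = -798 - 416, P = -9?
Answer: 218731/7 ≈ 31247.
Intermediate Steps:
X = -98428 (X = -889 - 97539 = -98428)
a = 1214/9 (a = -(-798 - 416)/9 = -⅑*(-1214) = 1214/9 ≈ 134.89)
y = 118939/7 (y = (-43*53*(-9) - 1*(-98428))/7 = (-2279*(-9) + 98428)/7 = (20511 + 98428)/7 = (⅐)*118939 = 118939/7 ≈ 16991.)
(0*a - 66*(-216)) + y = (0*(1214/9) - 66*(-216)) + 118939/7 = (0 - 1*(-14256)) + 118939/7 = (0 + 14256) + 118939/7 = 14256 + 118939/7 = 218731/7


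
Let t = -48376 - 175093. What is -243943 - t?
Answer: -20474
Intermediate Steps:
t = -223469
-243943 - t = -243943 - 1*(-223469) = -243943 + 223469 = -20474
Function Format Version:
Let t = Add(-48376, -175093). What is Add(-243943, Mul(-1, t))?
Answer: -20474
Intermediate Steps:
t = -223469
Add(-243943, Mul(-1, t)) = Add(-243943, Mul(-1, -223469)) = Add(-243943, 223469) = -20474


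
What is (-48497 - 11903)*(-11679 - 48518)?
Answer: 3635898800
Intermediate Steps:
(-48497 - 11903)*(-11679 - 48518) = -60400*(-60197) = 3635898800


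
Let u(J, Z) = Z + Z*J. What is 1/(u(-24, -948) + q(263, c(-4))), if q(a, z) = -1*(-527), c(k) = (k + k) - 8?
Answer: 1/22331 ≈ 4.4781e-5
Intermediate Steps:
c(k) = -8 + 2*k (c(k) = 2*k - 8 = -8 + 2*k)
q(a, z) = 527
u(J, Z) = Z + J*Z
1/(u(-24, -948) + q(263, c(-4))) = 1/(-948*(1 - 24) + 527) = 1/(-948*(-23) + 527) = 1/(21804 + 527) = 1/22331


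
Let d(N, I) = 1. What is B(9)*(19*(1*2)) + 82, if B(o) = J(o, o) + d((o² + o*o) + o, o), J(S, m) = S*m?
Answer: 3198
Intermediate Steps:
B(o) = 1 + o² (B(o) = o*o + 1 = o² + 1 = 1 + o²)
B(9)*(19*(1*2)) + 82 = (1 + 9²)*(19*(1*2)) + 82 = (1 + 81)*(19*2) + 82 = 82*38 + 82 = 3116 + 82 = 3198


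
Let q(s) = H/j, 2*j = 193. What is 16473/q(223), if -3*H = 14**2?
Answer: -9537867/392 ≈ -24331.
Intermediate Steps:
H = -196/3 (H = -1/3*14**2 = -1/3*196 = -196/3 ≈ -65.333)
j = 193/2 (j = (1/2)*193 = 193/2 ≈ 96.500)
q(s) = -392/579 (q(s) = -196/(3*193/2) = -196/3*2/193 = -392/579)
16473/q(223) = 16473/(-392/579) = 16473*(-579/392) = -9537867/392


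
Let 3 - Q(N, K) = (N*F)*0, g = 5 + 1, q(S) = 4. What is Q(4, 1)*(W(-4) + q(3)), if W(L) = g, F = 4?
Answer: 30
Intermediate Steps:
g = 6
W(L) = 6
Q(N, K) = 3 (Q(N, K) = 3 - N*4*0 = 3 - 4*N*0 = 3 - 1*0 = 3 + 0 = 3)
Q(4, 1)*(W(-4) + q(3)) = 3*(6 + 4) = 3*10 = 30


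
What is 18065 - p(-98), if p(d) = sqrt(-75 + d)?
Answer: 18065 - I*sqrt(173) ≈ 18065.0 - 13.153*I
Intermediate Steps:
18065 - p(-98) = 18065 - sqrt(-75 - 98) = 18065 - sqrt(-173) = 18065 - I*sqrt(173)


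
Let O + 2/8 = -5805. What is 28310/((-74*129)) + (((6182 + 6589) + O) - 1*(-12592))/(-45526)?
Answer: -2951078683/869182392 ≈ -3.3952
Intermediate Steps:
O = -23221/4 (O = -1/4 - 5805 = -23221/4 ≈ -5805.3)
28310/((-74*129)) + (((6182 + 6589) + O) - 1*(-12592))/(-45526) = 28310/((-74*129)) + (((6182 + 6589) - 23221/4) - 1*(-12592))/(-45526) = 28310/(-9546) + ((12771 - 23221/4) + 12592)*(-1/45526) = 28310*(-1/9546) + (27863/4 + 12592)*(-1/45526) = -14155/4773 + (78231/4)*(-1/45526) = -14155/4773 - 78231/182104 = -2951078683/869182392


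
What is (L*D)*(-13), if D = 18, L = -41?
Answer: 9594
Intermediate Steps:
(L*D)*(-13) = -41*18*(-13) = -738*(-13) = 9594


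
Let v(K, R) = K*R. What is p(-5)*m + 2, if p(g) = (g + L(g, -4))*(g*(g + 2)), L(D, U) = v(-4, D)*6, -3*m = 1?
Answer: -573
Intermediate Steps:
m = -⅓ (m = -⅓*1 = -⅓ ≈ -0.33333)
L(D, U) = -24*D (L(D, U) = -4*D*6 = -24*D)
p(g) = -23*g²*(2 + g) (p(g) = (g - 24*g)*(g*(g + 2)) = (-23*g)*(g*(2 + g)) = -23*g²*(2 + g))
p(-5)*m + 2 = (23*(-5)²*(-2 - 1*(-5)))*(-⅓) + 2 = (23*25*(-2 + 5))*(-⅓) + 2 = (23*25*3)*(-⅓) + 2 = 1725*(-⅓) + 2 = -575 + 2 = -573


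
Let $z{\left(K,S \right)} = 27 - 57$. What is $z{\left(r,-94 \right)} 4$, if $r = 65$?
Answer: $-120$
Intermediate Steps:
$z{\left(K,S \right)} = -30$
$z{\left(r,-94 \right)} 4 = \left(-30\right) 4 = -120$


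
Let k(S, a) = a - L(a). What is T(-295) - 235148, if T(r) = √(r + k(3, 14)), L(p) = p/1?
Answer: -235148 + I*√295 ≈ -2.3515e+5 + 17.176*I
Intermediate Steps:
L(p) = p (L(p) = p*1 = p)
k(S, a) = 0 (k(S, a) = a - a = 0)
T(r) = √r (T(r) = √(r + 0) = √r)
T(-295) - 235148 = √(-295) - 235148 = I*√295 - 235148 = -235148 + I*√295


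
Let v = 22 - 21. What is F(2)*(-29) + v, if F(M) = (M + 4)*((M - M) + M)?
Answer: -347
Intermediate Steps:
v = 1
F(M) = M*(4 + M) (F(M) = (4 + M)*(0 + M) = (4 + M)*M = M*(4 + M))
F(2)*(-29) + v = (2*(4 + 2))*(-29) + 1 = (2*6)*(-29) + 1 = 12*(-29) + 1 = -348 + 1 = -347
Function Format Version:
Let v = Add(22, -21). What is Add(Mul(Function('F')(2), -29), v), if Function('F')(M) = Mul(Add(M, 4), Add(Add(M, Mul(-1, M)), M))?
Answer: -347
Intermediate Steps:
v = 1
Function('F')(M) = Mul(M, Add(4, M)) (Function('F')(M) = Mul(Add(4, M), Add(0, M)) = Mul(Add(4, M), M) = Mul(M, Add(4, M)))
Add(Mul(Function('F')(2), -29), v) = Add(Mul(Mul(2, Add(4, 2)), -29), 1) = Add(Mul(Mul(2, 6), -29), 1) = Add(Mul(12, -29), 1) = Add(-348, 1) = -347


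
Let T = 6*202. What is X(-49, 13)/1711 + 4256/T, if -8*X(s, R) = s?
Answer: 14578879/4147464 ≈ 3.5151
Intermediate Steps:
T = 1212
X(s, R) = -s/8
X(-49, 13)/1711 + 4256/T = -1/8*(-49)/1711 + 4256/1212 = (49/8)*(1/1711) + 4256*(1/1212) = 49/13688 + 1064/303 = 14578879/4147464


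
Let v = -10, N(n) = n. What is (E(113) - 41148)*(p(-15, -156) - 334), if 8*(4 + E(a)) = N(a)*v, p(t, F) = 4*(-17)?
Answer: 33199773/2 ≈ 1.6600e+7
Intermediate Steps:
p(t, F) = -68
E(a) = -4 - 5*a/4 (E(a) = -4 + (a*(-10))/8 = -4 + (-10*a)/8 = -4 - 5*a/4)
(E(113) - 41148)*(p(-15, -156) - 334) = ((-4 - 5/4*113) - 41148)*(-68 - 334) = ((-4 - 565/4) - 41148)*(-402) = (-581/4 - 41148)*(-402) = -165173/4*(-402) = 33199773/2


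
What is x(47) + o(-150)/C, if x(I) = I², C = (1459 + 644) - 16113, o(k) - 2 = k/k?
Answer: 10316029/4670 ≈ 2209.0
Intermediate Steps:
o(k) = 3 (o(k) = 2 + k/k = 2 + 1 = 3)
C = -14010 (C = 2103 - 16113 = -14010)
x(47) + o(-150)/C = 47² + 3/(-14010) = 2209 + 3*(-1/14010) = 2209 - 1/4670 = 10316029/4670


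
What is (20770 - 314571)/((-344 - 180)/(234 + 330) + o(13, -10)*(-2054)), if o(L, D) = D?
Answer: -41425941/2896009 ≈ -14.304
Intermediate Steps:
(20770 - 314571)/((-344 - 180)/(234 + 330) + o(13, -10)*(-2054)) = (20770 - 314571)/((-344 - 180)/(234 + 330) - 10*(-2054)) = -293801/(-524/564 + 20540) = -293801/((1/564)*(-524) + 20540) = -293801/(-131/141 + 20540) = -293801/2896009/141 = -293801*141/2896009 = -41425941/2896009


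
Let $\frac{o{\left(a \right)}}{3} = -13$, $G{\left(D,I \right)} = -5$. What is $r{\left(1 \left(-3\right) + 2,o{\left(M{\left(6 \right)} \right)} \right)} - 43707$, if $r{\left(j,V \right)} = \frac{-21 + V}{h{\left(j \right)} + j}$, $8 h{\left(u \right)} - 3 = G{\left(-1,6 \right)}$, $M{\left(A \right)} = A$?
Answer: $-43659$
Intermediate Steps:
$o{\left(a \right)} = -39$ ($o{\left(a \right)} = 3 \left(-13\right) = -39$)
$h{\left(u \right)} = - \frac{1}{4}$ ($h{\left(u \right)} = \frac{3}{8} + \frac{1}{8} \left(-5\right) = \frac{3}{8} - \frac{5}{8} = - \frac{1}{4}$)
$r{\left(j,V \right)} = \frac{-21 + V}{- \frac{1}{4} + j}$
$r{\left(1 \left(-3\right) + 2,o{\left(M{\left(6 \right)} \right)} \right)} - 43707 = \frac{4 \left(-21 - 39\right)}{-1 + 4 \left(1 \left(-3\right) + 2\right)} - 43707 = 4 \frac{1}{-1 + 4 \left(-3 + 2\right)} \left(-60\right) - 43707 = 4 \frac{1}{-1 + 4 \left(-1\right)} \left(-60\right) - 43707 = 4 \frac{1}{-1 - 4} \left(-60\right) - 43707 = 4 \frac{1}{-5} \left(-60\right) - 43707 = 4 \left(- \frac{1}{5}\right) \left(-60\right) - 43707 = 48 - 43707 = -43659$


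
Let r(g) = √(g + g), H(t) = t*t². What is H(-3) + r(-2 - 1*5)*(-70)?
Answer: -27 - 70*I*√14 ≈ -27.0 - 261.92*I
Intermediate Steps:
H(t) = t³
r(g) = √2*√g (r(g) = √(2*g) = √2*√g)
H(-3) + r(-2 - 1*5)*(-70) = (-3)³ + (√2*√(-2 - 1*5))*(-70) = -27 + (√2*√(-2 - 5))*(-70) = -27 + (√2*√(-7))*(-70) = -27 + (√2*(I*√7))*(-70) = -27 + (I*√14)*(-70) = -27 - 70*I*√14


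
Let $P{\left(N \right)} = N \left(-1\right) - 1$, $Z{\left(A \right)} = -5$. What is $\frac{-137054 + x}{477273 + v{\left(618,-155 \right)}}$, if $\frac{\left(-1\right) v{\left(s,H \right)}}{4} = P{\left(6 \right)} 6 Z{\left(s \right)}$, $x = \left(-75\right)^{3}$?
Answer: $- \frac{558929}{476433} \approx -1.1732$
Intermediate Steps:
$x = -421875$
$P{\left(N \right)} = -1 - N$ ($P{\left(N \right)} = - N - 1 = -1 - N$)
$v{\left(s,H \right)} = -840$ ($v{\left(s,H \right)} = - 4 \left(-1 - 6\right) 6 \left(-5\right) = - 4 \left(-7\right) 6 \left(-5\right) = - 4 \left(\left(-42\right) \left(-5\right)\right) = \left(-4\right) 210 = -840$)
$\frac{-137054 + x}{477273 + v{\left(618,-155 \right)}} = \frac{-137054 - 421875}{477273 - 840} = - \frac{558929}{476433}$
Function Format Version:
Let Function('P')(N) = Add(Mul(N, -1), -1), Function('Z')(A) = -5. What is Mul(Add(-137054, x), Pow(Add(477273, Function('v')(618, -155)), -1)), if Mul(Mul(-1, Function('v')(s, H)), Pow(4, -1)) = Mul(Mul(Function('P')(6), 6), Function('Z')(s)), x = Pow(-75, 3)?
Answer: Rational(-558929, 476433) ≈ -1.1732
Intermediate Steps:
x = -421875
Function('P')(N) = Add(-1, Mul(-1, N)) (Function('P')(N) = Add(Mul(-1, N), -1) = Add(-1, Mul(-1, N)))
Function('v')(s, H) = -840 (Function('v')(s, H) = Mul(-4, Mul(Mul(Add(-1, Mul(-1, 6)), 6), -5)) = Mul(-4, Mul(Mul(Add(-1, -6), 6), -5)) = Mul(-4, Mul(Mul(-7, 6), -5)) = Mul(-4, Mul(-42, -5)) = Mul(-4, 210) = -840)
Mul(Add(-137054, x), Pow(Add(477273, Function('v')(618, -155)), -1)) = Mul(Add(-137054, -421875), Pow(Add(477273, -840), -1)) = Mul(-558929, Pow(476433, -1)) = Mul(-558929, Rational(1, 476433)) = Rational(-558929, 476433)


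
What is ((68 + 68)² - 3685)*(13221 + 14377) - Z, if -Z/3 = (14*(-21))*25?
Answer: 408731928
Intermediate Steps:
Z = 22050 (Z = -3*14*(-21)*25 = -(-882)*25 = -3*(-7350) = 22050)
((68 + 68)² - 3685)*(13221 + 14377) - Z = ((68 + 68)² - 3685)*(13221 + 14377) - 1*22050 = (136² - 3685)*27598 - 22050 = (18496 - 3685)*27598 - 22050 = 14811*27598 - 22050 = 408753978 - 22050 = 408731928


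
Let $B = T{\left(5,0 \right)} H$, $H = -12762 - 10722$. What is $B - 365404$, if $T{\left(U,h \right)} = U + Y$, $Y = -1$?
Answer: $-459340$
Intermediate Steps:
$T{\left(U,h \right)} = -1 + U$ ($T{\left(U,h \right)} = U - 1 = -1 + U$)
$H = -23484$ ($H = -12762 - 10722 = -23484$)
$B = -93936$ ($B = \left(-1 + 5\right) \left(-23484\right) = 4 \left(-23484\right) = -93936$)
$B - 365404 = -93936 - 365404 = -459340$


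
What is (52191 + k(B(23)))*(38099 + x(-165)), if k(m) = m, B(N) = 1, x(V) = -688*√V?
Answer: 1988463008 - 35908096*I*√165 ≈ 1.9885e+9 - 4.6125e+8*I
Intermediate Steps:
(52191 + k(B(23)))*(38099 + x(-165)) = (52191 + 1)*(38099 - 688*I*√165) = 52192*(38099 - 688*I*√165) = 1988463008 - 35908096*I*√165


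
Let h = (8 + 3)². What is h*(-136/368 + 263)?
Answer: 1461801/46 ≈ 31778.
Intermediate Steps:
h = 121 (h = 11² = 121)
h*(-136/368 + 263) = 121*(-136/368 + 263) = 121*(-136*1/368 + 263) = 121*(-17/46 + 263) = 121*(12081/46) = 1461801/46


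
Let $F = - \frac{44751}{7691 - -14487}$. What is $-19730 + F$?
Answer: $- \frac{437616691}{22178} \approx -19732.0$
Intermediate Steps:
$F = - \frac{44751}{22178}$ ($F = - \frac{44751}{7691 + 14487} = - \frac{44751}{22178} \approx -2.0178$)
$-19730 + F = -19730 - \frac{44751}{22178} = - \frac{437616691}{22178}$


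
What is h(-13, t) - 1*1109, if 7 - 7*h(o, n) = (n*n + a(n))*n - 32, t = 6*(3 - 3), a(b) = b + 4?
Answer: -7724/7 ≈ -1103.4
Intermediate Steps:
a(b) = 4 + b
t = 0 (t = 6*0 = 0)
h(o, n) = 39/7 - n*(4 + n + n²)/7 (h(o, n) = 1 - ((n*n + (4 + n))*n - 32)/7 = 1 - ((n² + (4 + n))*n - 32)/7 = 1 - ((4 + n + n²)*n - 32)/7 = 1 - (n*(4 + n + n²) - 32)/7 = 1 - (-32 + n*(4 + n + n²))/7 = 1 + (32/7 - n*(4 + n + n²)/7) = 39/7 - n*(4 + n + n²)/7)
h(-13, t) - 1*1109 = (39/7 - ⅐*0³ - ⅐*0*(4 + 0)) - 1*1109 = (39/7 - ⅐*0 - ⅐*0*4) - 1109 = (39/7 + 0 + 0) - 1109 = 39/7 - 1109 = -7724/7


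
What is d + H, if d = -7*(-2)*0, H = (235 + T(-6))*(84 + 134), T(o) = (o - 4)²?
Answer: 73030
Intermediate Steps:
T(o) = (-4 + o)²
H = 73030 (H = (235 + (-4 - 6)²)*(84 + 134) = (235 + (-10)²)*218 = (235 + 100)*218 = 335*218 = 73030)
d = 0 (d = 14*0 = 0)
d + H = 0 + 73030 = 73030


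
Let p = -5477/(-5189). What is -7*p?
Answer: -38339/5189 ≈ -7.3885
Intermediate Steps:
p = 5477/5189 (p = -5477*(-1/5189) = 5477/5189 ≈ 1.0555)
-7*p = -7*5477/5189 = -38339/5189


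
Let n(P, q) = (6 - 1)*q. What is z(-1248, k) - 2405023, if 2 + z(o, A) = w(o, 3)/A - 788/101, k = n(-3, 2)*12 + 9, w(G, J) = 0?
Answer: -242908313/101 ≈ -2.4050e+6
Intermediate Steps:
n(P, q) = 5*q
k = 129 (k = (5*2)*12 + 9 = 10*12 + 9 = 120 + 9 = 129)
z(o, A) = -990/101 (z(o, A) = -2 + (0/A - 788/101) = -2 + (0 - 788*1/101) = -2 + (0 - 788/101) = -2 - 788/101 = -990/101)
z(-1248, k) - 2405023 = -990/101 - 2405023 = -242908313/101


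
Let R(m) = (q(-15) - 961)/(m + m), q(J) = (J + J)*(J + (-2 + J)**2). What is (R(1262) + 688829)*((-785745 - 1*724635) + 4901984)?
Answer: 1474156621393715/631 ≈ 2.3362e+12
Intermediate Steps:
q(J) = 2*J*(J + (-2 + J)**2) (q(J) = (2*J)*(J + (-2 + J)**2) = 2*J*(J + (-2 + J)**2))
R(m) = -9181/(2*m) (R(m) = (2*(-15)*(-15 + (-2 - 15)**2) - 961)/(m + m) = (2*(-15)*(-15 + (-17)**2) - 961)/((2*m)) = (2*(-15)*(-15 + 289) - 961)*(1/(2*m)) = (2*(-15)*274 - 961)*(1/(2*m)) = (-8220 - 961)*(1/(2*m)) = -9181/(2*m))
(R(1262) + 688829)*((-785745 - 1*724635) + 4901984) = (-9181/2/1262 + 688829)*((-785745 - 1*724635) + 4901984) = (-9181/2*1/1262 + 688829)*((-785745 - 724635) + 4901984) = (-9181/2524 + 688829)*(-1510380 + 4901984) = (1738595215/2524)*3391604 = 1474156621393715/631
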